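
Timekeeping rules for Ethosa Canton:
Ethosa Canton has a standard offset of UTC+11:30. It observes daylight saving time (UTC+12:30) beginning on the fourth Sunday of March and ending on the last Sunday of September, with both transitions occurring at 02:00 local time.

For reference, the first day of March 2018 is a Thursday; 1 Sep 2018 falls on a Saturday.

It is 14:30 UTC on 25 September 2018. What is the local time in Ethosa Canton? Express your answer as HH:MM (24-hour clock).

1 March 2018 is a Thursday, so the first Sunday is March 4 and the fourth is March 25.
1 September 2018 is a Saturday, so Sundays fall on 2, 9, 16, 23, 30; the last is September 30.
At the standard offset (UTC+11:30), 14:30 UTC + 11h30m = 02:00 Ethosa Canton standard time (rolling into the next day, 26 September 2018).
The standard-time date in Ethosa Canton, 26 September 2018, lies within the daylight-saving period (25 March – 30 September), so Ethosa Canton is on daylight time, UTC+12:30.
14:30 UTC + 12h30m = 03:00 local (rolling into the next day, 26 September 2018).

03:00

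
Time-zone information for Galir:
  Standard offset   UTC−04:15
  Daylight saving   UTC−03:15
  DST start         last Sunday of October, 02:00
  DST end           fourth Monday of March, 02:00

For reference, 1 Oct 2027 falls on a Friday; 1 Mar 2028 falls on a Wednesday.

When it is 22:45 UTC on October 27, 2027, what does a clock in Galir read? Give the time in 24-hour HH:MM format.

18:30

1 October 2027 is a Friday, so Sundays fall on 3, 10, 17, 24, 31; the last is October 31.
1 March 2028 is a Wednesday, so the first Monday is March 6 and the fourth is March 27.
At the standard offset (UTC−04:15), 22:45 UTC − 4h15m = 18:30 Galir standard time.
The standard-time date in Galir, October 27, 2027, is outside the daylight-saving period (31 October 2027 – 27 March 2028), so Galir is on standard time, UTC−04:15.
22:45 UTC − 4h15m = 18:30 local.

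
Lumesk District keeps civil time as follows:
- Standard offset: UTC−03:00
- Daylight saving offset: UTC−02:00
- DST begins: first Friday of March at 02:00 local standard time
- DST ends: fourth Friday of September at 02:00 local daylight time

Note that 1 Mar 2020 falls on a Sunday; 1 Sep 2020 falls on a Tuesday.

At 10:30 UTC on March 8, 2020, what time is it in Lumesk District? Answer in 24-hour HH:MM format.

08:30

1 March 2020 is a Sunday, so the first Friday is March 6.
1 September 2020 is a Tuesday, so the first Friday is September 4 and the fourth is September 25.
At the standard offset (UTC−03:00), 10:30 UTC − 3h = 07:30 Lumesk District standard time.
The standard-time date in Lumesk District, March 8, 2020, falls between 6 March and 25 September, so daylight saving is in effect and Lumesk District is at UTC−02:00.
10:30 UTC − 2h = 08:30 local.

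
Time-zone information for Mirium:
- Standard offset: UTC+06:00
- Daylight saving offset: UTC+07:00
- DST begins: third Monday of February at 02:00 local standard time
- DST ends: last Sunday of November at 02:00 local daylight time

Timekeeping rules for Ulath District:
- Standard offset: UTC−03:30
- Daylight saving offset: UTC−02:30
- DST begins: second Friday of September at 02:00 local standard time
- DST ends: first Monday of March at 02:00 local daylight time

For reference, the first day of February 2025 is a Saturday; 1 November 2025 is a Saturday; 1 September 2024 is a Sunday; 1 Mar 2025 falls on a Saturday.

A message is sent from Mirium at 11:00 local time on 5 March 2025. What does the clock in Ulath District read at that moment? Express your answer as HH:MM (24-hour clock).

1 February 2025 is a Saturday, so the first Monday is February 3 and the third is February 17.
1 November 2025 is a Saturday, so Sundays fall on 2, 9, 16, 23, 30; the last is November 30.
5 March 2025 lies within the daylight-saving period (17 February – 30 November), so Mirium is on daylight time, UTC+07:00.
11:00 Mirium − 7h = 04:00 UTC.
1 September 2024 is a Sunday, so the first Friday is September 6 and the second is September 13.
1 March 2025 is a Saturday, so the first Monday is March 3.
At the standard offset (UTC−03:30), 04:00 UTC − 3h30m = 00:30 Ulath District standard time.
The standard-time date in Ulath District, 5 March 2025, does not fall between 13 September 2024 and 3 March 2025, so daylight saving is not in effect and Ulath District is at UTC−03:30.
04:00 UTC − 3h30m = 00:30 Ulath District.

00:30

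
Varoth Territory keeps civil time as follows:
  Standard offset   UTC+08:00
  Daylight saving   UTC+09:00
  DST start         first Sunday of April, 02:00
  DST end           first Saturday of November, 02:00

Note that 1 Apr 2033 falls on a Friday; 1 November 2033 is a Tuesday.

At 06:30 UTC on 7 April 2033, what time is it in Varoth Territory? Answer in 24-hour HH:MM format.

1 April 2033 is a Friday, so the first Sunday is April 3.
1 November 2033 is a Tuesday, so the first Saturday is November 5.
At the standard offset (UTC+08:00), 06:30 UTC + 8h = 14:30 Varoth Territory standard time.
The standard-time date in Varoth Territory, 7 April 2033, lies within the daylight-saving period (3 April – 5 November), so Varoth Territory is on daylight time, UTC+09:00.
06:30 UTC + 9h = 15:30 local.

15:30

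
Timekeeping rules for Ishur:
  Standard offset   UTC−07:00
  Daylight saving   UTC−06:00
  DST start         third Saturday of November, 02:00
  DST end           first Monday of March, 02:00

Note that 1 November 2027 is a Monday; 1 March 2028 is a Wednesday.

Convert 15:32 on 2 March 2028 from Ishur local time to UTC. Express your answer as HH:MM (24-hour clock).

21:32

1 November 2027 is a Monday, so the first Saturday is November 6 and the third is November 20.
1 March 2028 is a Wednesday, so the first Monday is March 6.
Daylight saving runs 20 November 2027 – 6 March 2028; 2 March 2028 is inside that window, so Ishur is at UTC−06:00.
15:32 local + 6h = 21:32 UTC.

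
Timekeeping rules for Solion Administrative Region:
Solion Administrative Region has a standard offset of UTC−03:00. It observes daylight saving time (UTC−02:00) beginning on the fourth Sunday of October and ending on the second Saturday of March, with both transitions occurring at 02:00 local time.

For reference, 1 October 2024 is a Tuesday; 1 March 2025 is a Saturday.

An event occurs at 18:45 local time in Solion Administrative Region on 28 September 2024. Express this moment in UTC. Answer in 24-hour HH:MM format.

1 October 2024 is a Tuesday, so the first Sunday is October 6 and the fourth is October 27.
1 March 2025 is a Saturday, so the first Saturday is March 1 and the second is March 8.
28 September 2024 is outside the daylight-saving period (27 October 2024 – 8 March 2025), so Solion Administrative Region is on standard time, UTC−03:00.
18:45 local + 3h = 21:45 UTC.

21:45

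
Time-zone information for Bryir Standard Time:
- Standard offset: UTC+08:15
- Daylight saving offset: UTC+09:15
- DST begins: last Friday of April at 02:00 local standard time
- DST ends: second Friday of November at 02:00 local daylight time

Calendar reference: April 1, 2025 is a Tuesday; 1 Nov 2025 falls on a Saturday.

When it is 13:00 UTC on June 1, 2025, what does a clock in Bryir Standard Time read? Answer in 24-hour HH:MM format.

1 April 2025 is a Tuesday, so Fridays fall on 4, 11, 18, 25; the last is April 25.
1 November 2025 is a Saturday, so the first Friday is November 7 and the second is November 14.
At the standard offset (UTC+08:15), 13:00 UTC + 8h15m = 21:15 Bryir Standard Time standard time.
The standard-time date in Bryir Standard Time, June 1, 2025, lies within the daylight-saving period (25 April – 14 November), so Bryir Standard Time is on daylight time, UTC+09:15.
13:00 UTC + 9h15m = 22:15 local.

22:15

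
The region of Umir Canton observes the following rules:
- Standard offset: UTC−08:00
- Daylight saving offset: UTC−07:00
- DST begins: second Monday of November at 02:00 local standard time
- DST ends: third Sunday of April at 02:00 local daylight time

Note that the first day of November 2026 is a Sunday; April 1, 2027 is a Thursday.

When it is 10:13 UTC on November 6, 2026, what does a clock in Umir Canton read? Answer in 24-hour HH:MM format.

02:13

1 November 2026 is a Sunday, so the first Monday is November 2 and the second is November 9.
1 April 2027 is a Thursday, so the first Sunday is April 4 and the third is April 18.
At the standard offset (UTC−08:00), 10:13 UTC − 8h = 02:13 Umir Canton standard time.
The standard-time date in Umir Canton, November 6, 2026, is outside the daylight-saving period (9 November 2026 – 18 April 2027), so Umir Canton is on standard time, UTC−08:00.
10:13 UTC − 8h = 02:13 local.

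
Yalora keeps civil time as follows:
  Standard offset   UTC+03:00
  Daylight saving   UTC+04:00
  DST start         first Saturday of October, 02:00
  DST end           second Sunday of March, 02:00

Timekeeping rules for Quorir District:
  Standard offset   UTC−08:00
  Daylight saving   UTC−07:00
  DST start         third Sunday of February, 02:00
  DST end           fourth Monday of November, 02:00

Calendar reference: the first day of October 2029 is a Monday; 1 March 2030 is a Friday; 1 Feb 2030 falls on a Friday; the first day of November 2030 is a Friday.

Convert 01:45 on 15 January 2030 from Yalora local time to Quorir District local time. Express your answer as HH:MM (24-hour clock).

1 October 2029 is a Monday, so the first Saturday is October 6.
1 March 2030 is a Friday, so the first Sunday is March 3 and the second is March 10.
Daylight saving runs 6 October 2029 – 10 March 2030; 15 January 2030 is inside that window, so Yalora is at UTC+04:00.
01:45 Yalora − 4h = 21:45 UTC (rolling into the previous day, 14 January 2030).
1 February 2030 is a Friday, so the first Sunday is February 3 and the third is February 17.
1 November 2030 is a Friday, so the first Monday is November 4 and the fourth is November 25.
At the standard offset (UTC−08:00), 21:45 UTC − 8h = 13:45 Quorir District standard time.
The standard-time date in Quorir District, 14 January 2030, is outside the daylight-saving period (17 February – 25 November), so Quorir District is on standard time, UTC−08:00.
21:45 UTC − 8h = 13:45 Quorir District.

13:45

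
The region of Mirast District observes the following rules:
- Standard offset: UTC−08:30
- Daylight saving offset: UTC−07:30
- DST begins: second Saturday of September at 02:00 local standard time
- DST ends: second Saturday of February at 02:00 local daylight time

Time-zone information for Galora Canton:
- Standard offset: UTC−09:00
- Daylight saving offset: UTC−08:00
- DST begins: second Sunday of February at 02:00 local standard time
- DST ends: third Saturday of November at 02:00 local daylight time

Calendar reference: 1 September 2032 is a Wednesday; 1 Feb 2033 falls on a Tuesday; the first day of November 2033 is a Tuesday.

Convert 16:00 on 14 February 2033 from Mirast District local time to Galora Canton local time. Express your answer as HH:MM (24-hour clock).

1 September 2032 is a Wednesday, so the first Saturday is September 4 and the second is September 11.
1 February 2033 is a Tuesday, so the first Saturday is February 5 and the second is February 12.
14 February 2033 is outside the daylight-saving period (11 September 2032 – 12 February 2033), so Mirast District is on standard time, UTC−08:30.
16:00 Mirast District + 8h30m = 00:30 UTC (rolling into the next day, 15 February 2033).
1 February 2033 is a Tuesday, so the first Sunday is February 6 and the second is February 13.
1 November 2033 is a Tuesday, so the first Saturday is November 5 and the third is November 19.
At the standard offset (UTC−09:00), 00:30 UTC − 9h = 15:30 Galora Canton standard time (rolling into the previous day, 14 February 2033).
The standard-time date in Galora Canton, 14 February 2033, lies within the daylight-saving period (13 February – 19 November), so Galora Canton is on daylight time, UTC−08:00.
00:30 UTC − 8h = 16:30 Galora Canton (rolling into the previous day, 14 February 2033).

16:30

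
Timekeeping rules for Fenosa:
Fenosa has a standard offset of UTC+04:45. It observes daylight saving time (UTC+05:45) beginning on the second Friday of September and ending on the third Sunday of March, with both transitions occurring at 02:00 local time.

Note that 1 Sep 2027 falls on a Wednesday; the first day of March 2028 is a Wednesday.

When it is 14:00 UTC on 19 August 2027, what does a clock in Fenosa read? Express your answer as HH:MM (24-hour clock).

18:45

1 September 2027 is a Wednesday, so the first Friday is September 3 and the second is September 10.
1 March 2028 is a Wednesday, so the first Sunday is March 5 and the third is March 19.
At the standard offset (UTC+04:45), 14:00 UTC + 4h45m = 18:45 Fenosa standard time.
The standard-time date in Fenosa, 19 August 2027, is outside the daylight-saving period (10 September 2027 – 19 March 2028), so Fenosa is on standard time, UTC+04:45.
14:00 UTC + 4h45m = 18:45 local.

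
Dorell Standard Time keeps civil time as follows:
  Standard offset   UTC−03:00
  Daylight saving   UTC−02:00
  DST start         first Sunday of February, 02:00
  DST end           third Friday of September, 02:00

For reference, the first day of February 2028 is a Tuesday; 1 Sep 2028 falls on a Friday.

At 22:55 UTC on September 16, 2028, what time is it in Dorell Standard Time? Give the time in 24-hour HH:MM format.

19:55

1 February 2028 is a Tuesday, so the first Sunday is February 6.
1 September 2028 is a Friday, so the first Friday is September 1 and the third is September 15.
At the standard offset (UTC−03:00), 22:55 UTC − 3h = 19:55 Dorell Standard Time standard time.
The standard-time date in Dorell Standard Time, September 16, 2028, does not fall between 6 February and 15 September, so daylight saving is not in effect and Dorell Standard Time is at UTC−03:00.
22:55 UTC − 3h = 19:55 local.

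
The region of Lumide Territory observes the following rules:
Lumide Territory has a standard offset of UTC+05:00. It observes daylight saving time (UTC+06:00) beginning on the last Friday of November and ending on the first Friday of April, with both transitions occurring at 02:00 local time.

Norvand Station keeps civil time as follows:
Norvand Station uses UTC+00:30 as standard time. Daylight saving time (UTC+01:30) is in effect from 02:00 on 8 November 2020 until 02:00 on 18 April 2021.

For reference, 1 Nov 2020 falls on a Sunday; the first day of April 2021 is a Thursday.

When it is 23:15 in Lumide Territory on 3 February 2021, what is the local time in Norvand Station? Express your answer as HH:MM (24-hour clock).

1 November 2020 is a Sunday, so Fridays fall on 6, 13, 20, 27; the last is November 27.
1 April 2021 is a Thursday, so the first Friday is April 2.
3 February 2021 falls between 27 November 2020 and 2 April 2021, so daylight saving is in effect and Lumide Territory is at UTC+06:00.
23:15 Lumide Territory − 6h = 17:15 UTC.
At the standard offset (UTC+00:30), 17:15 UTC + 0h30m = 17:45 Norvand Station standard time.
Daylight saving runs 8 November 2020 – 18 April 2021; the standard-time date in Norvand Station, 3 February 2021, is inside that window, so Norvand Station is at UTC+01:30.
17:15 UTC + 1h30m = 18:45 Norvand Station.

18:45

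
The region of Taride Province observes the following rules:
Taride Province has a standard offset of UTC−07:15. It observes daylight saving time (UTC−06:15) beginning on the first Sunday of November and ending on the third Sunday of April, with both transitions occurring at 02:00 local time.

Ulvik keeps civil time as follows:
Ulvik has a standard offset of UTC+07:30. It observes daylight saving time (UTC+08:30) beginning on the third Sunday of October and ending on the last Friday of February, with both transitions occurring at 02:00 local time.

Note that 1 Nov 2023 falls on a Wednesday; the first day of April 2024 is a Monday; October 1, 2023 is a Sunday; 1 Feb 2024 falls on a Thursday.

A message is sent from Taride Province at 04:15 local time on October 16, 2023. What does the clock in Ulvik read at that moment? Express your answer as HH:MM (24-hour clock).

20:00

1 November 2023 is a Wednesday, so the first Sunday is November 5.
1 April 2024 is a Monday, so the first Sunday is April 7 and the third is April 21.
October 16, 2023 is outside the daylight-saving period (5 November 2023 – 21 April 2024), so Taride Province is on standard time, UTC−07:15.
04:15 Taride Province + 7h15m = 11:30 UTC.
1 October 2023 is a Sunday, so the first Sunday is October 1 and the third is October 15.
1 February 2024 is a Thursday, so Fridays fall on 2, 9, 16, 23; the last is February 23.
At the standard offset (UTC+07:30), 11:30 UTC + 7h30m = 19:00 Ulvik standard time.
The standard-time date in Ulvik, October 16, 2023, falls between 15 October 2023 and 23 February 2024, so daylight saving is in effect and Ulvik is at UTC+08:30.
11:30 UTC + 8h30m = 20:00 Ulvik.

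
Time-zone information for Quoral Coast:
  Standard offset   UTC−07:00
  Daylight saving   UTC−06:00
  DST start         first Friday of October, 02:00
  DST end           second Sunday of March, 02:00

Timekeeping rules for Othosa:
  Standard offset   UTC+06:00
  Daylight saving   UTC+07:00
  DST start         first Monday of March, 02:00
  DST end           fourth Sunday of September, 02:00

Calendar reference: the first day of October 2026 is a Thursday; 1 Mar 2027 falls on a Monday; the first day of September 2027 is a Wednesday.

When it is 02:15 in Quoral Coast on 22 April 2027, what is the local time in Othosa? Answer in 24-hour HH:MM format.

16:15

1 October 2026 is a Thursday, so the first Friday is October 2.
1 March 2027 is a Monday, so the first Sunday is March 7 and the second is March 14.
22 April 2027 is outside the daylight-saving period (2 October 2026 – 14 March 2027), so Quoral Coast is on standard time, UTC−07:00.
02:15 Quoral Coast + 7h = 09:15 UTC.
1 March 2027 is a Monday, so the first Monday is March 1.
1 September 2027 is a Wednesday, so the first Sunday is September 5 and the fourth is September 26.
At the standard offset (UTC+06:00), 09:15 UTC + 6h = 15:15 Othosa standard time.
The standard-time date in Othosa, 22 April 2027, falls between 1 March and 26 September, so daylight saving is in effect and Othosa is at UTC+07:00.
09:15 UTC + 7h = 16:15 Othosa.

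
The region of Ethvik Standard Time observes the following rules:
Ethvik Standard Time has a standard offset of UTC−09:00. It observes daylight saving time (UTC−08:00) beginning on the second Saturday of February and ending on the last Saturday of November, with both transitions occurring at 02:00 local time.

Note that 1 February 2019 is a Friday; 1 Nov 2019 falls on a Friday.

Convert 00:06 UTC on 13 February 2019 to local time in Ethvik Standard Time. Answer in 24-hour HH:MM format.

1 February 2019 is a Friday, so the first Saturday is February 2 and the second is February 9.
1 November 2019 is a Friday, so Saturdays fall on 2, 9, 16, 23, 30; the last is November 30.
At the standard offset (UTC−09:00), 00:06 UTC − 9h = 15:06 Ethvik Standard Time standard time (rolling into the previous day, 12 February 2019).
The standard-time date in Ethvik Standard Time, 12 February 2019, falls between 9 February and 30 November, so daylight saving is in effect and Ethvik Standard Time is at UTC−08:00.
00:06 UTC − 8h = 16:06 local (rolling into the previous day, 12 February 2019).

16:06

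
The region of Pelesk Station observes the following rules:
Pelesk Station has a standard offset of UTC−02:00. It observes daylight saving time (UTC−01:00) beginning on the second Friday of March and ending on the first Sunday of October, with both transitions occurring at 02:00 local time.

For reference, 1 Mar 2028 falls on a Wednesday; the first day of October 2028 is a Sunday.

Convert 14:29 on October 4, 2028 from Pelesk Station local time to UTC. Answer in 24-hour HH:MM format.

1 March 2028 is a Wednesday, so the first Friday is March 3 and the second is March 10.
1 October 2028 is a Sunday, so the first Sunday is October 1.
October 4, 2028 is outside the daylight-saving period (10 March – 1 October), so Pelesk Station is on standard time, UTC−02:00.
14:29 local + 2h = 16:29 UTC.

16:29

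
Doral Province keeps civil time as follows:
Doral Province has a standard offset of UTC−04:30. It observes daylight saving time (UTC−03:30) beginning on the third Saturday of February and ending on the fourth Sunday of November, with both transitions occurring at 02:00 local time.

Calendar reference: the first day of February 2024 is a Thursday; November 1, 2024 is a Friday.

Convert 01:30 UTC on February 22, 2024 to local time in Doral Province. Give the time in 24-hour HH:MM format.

22:00

1 February 2024 is a Thursday, so the first Saturday is February 3 and the third is February 17.
1 November 2024 is a Friday, so the first Sunday is November 3 and the fourth is November 24.
At the standard offset (UTC−04:30), 01:30 UTC − 4h30m = 21:00 Doral Province standard time (rolling into the previous day, 21 February 2024).
The standard-time date in Doral Province, February 21, 2024, lies within the daylight-saving period (17 February – 24 November), so Doral Province is on daylight time, UTC−03:30.
01:30 UTC − 3h30m = 22:00 local (rolling into the previous day, 21 February 2024).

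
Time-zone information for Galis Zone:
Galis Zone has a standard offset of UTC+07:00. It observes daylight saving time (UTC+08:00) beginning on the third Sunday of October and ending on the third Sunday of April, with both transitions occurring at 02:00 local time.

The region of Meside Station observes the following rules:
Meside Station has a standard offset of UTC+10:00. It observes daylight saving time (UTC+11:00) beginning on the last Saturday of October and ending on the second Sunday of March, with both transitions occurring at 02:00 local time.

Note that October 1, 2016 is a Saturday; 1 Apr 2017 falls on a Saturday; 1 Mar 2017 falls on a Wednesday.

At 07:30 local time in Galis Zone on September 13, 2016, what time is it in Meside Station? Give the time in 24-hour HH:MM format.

1 October 2016 is a Saturday, so the first Sunday is October 2 and the third is October 16.
1 April 2017 is a Saturday, so the first Sunday is April 2 and the third is April 16.
September 13, 2016 does not fall between 16 October 2016 and 16 April 2017, so daylight saving is not in effect and Galis Zone is at UTC+07:00.
07:30 Galis Zone − 7h = 00:30 UTC.
1 October 2016 is a Saturday, so Saturdays fall on 1, 8, 15, 22, 29; the last is October 29.
1 March 2017 is a Wednesday, so the first Sunday is March 5 and the second is March 12.
At the standard offset (UTC+10:00), 00:30 UTC + 10h = 10:30 Meside Station standard time.
The standard-time date in Meside Station, September 13, 2016, is outside the daylight-saving period (29 October 2016 – 12 March 2017), so Meside Station is on standard time, UTC+10:00.
00:30 UTC + 10h = 10:30 Meside Station.

10:30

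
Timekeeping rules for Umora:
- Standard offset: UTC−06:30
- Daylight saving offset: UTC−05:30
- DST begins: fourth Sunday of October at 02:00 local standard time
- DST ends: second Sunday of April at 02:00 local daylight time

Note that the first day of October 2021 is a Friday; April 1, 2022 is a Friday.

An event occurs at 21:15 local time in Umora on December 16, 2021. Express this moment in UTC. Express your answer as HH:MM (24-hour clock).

02:45

1 October 2021 is a Friday, so the first Sunday is October 3 and the fourth is October 24.
1 April 2022 is a Friday, so the first Sunday is April 3 and the second is April 10.
December 16, 2021 falls between 24 October 2021 and 10 April 2022, so daylight saving is in effect and Umora is at UTC−05:30.
21:15 local + 5h30m = 02:45 UTC (rolling into the next day, 17 December 2021).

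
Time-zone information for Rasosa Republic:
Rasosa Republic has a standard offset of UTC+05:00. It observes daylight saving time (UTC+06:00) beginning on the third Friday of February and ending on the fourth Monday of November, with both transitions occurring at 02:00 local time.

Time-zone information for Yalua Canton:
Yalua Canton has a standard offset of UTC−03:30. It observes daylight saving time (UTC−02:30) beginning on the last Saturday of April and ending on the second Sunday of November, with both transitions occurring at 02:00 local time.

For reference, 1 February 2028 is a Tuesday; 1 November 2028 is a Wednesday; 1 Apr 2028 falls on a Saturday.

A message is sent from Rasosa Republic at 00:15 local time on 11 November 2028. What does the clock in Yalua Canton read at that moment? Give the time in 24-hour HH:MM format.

15:45

1 February 2028 is a Tuesday, so the first Friday is February 4 and the third is February 18.
1 November 2028 is a Wednesday, so the first Monday is November 6 and the fourth is November 27.
Daylight saving runs 18 February – 27 November; 11 November 2028 is inside that window, so Rasosa Republic is at UTC+06:00.
00:15 Rasosa Republic − 6h = 18:15 UTC (rolling into the previous day, 10 November 2028).
1 April 2028 is a Saturday, so Saturdays fall on 1, 8, 15, 22, 29; the last is April 29.
1 November 2028 is a Wednesday, so the first Sunday is November 5 and the second is November 12.
At the standard offset (UTC−03:30), 18:15 UTC − 3h30m = 14:45 Yalua Canton standard time.
The standard-time date in Yalua Canton, 10 November 2028, lies within the daylight-saving period (29 April – 12 November), so Yalua Canton is on daylight time, UTC−02:30.
18:15 UTC − 2h30m = 15:45 Yalua Canton.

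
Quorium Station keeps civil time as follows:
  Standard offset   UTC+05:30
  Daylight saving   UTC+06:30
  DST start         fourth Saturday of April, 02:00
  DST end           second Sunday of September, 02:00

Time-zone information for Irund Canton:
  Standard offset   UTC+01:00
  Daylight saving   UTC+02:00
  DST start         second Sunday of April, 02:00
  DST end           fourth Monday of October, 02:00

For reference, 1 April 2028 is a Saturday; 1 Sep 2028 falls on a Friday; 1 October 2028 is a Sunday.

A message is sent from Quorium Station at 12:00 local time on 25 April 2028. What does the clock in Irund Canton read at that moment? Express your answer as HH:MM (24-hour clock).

1 April 2028 is a Saturday, so the first Saturday is April 1 and the fourth is April 22.
1 September 2028 is a Friday, so the first Sunday is September 3 and the second is September 10.
25 April 2028 lies within the daylight-saving period (22 April – 10 September), so Quorium Station is on daylight time, UTC+06:30.
12:00 Quorium Station − 6h30m = 05:30 UTC.
1 April 2028 is a Saturday, so the first Sunday is April 2 and the second is April 9.
1 October 2028 is a Sunday, so the first Monday is October 2 and the fourth is October 23.
At the standard offset (UTC+01:00), 05:30 UTC + 1h = 06:30 Irund Canton standard time.
The standard-time date in Irund Canton, 25 April 2028, lies within the daylight-saving period (9 April – 23 October), so Irund Canton is on daylight time, UTC+02:00.
05:30 UTC + 2h = 07:30 Irund Canton.

07:30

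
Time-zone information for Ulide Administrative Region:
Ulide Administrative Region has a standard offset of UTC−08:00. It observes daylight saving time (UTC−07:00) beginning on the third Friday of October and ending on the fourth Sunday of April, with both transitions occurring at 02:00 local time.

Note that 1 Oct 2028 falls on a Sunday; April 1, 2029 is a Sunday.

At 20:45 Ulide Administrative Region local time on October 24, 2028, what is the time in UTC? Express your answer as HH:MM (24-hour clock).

03:45

1 October 2028 is a Sunday, so the first Friday is October 6 and the third is October 20.
1 April 2029 is a Sunday, so the first Sunday is April 1 and the fourth is April 22.
October 24, 2028 lies within the daylight-saving period (20 October 2028 – 22 April 2029), so Ulide Administrative Region is on daylight time, UTC−07:00.
20:45 local + 7h = 03:45 UTC (rolling into the next day, 25 October 2028).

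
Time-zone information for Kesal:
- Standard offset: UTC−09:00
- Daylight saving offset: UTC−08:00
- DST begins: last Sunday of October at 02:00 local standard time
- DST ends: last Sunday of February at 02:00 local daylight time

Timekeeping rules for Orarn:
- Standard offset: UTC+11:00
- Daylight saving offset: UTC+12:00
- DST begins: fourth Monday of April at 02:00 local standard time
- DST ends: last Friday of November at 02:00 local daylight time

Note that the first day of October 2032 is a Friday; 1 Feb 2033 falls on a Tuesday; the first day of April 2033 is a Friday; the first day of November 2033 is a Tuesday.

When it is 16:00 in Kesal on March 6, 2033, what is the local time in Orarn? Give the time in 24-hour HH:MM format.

12:00

1 October 2032 is a Friday, so Sundays fall on 3, 10, 17, 24, 31; the last is October 31.
1 February 2033 is a Tuesday, so Sundays fall on 6, 13, 20, 27; the last is February 27.
March 6, 2033 is outside the daylight-saving period (31 October 2032 – 27 February 2033), so Kesal is on standard time, UTC−09:00.
16:00 Kesal + 9h = 01:00 UTC (rolling into the next day, 7 March 2033).
1 April 2033 is a Friday, so the first Monday is April 4 and the fourth is April 25.
1 November 2033 is a Tuesday, so Fridays fall on 4, 11, 18, 25; the last is November 25.
At the standard offset (UTC+11:00), 01:00 UTC + 11h = 12:00 Orarn standard time.
Daylight saving runs 25 April – 25 November; the standard-time date in Orarn, March 7, 2033, is outside that window, so Orarn is on standard time at UTC+11:00.
01:00 UTC + 11h = 12:00 Orarn.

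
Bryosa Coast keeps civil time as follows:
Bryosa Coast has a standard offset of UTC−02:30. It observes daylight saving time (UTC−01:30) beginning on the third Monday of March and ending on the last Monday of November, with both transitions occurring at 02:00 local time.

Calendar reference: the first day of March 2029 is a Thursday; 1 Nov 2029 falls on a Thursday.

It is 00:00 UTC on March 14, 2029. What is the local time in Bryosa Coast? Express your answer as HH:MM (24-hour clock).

21:30

1 March 2029 is a Thursday, so the first Monday is March 5 and the third is March 19.
1 November 2029 is a Thursday, so Mondays fall on 5, 12, 19, 26; the last is November 26.
At the standard offset (UTC−02:30), 00:00 UTC − 2h30m = 21:30 Bryosa Coast standard time (rolling into the previous day, 13 March 2029).
Daylight saving runs 19 March – 26 November; the standard-time date in Bryosa Coast, March 13, 2029, is outside that window, so Bryosa Coast is on standard time at UTC−02:30.
00:00 UTC − 2h30m = 21:30 local (rolling into the previous day, 13 March 2029).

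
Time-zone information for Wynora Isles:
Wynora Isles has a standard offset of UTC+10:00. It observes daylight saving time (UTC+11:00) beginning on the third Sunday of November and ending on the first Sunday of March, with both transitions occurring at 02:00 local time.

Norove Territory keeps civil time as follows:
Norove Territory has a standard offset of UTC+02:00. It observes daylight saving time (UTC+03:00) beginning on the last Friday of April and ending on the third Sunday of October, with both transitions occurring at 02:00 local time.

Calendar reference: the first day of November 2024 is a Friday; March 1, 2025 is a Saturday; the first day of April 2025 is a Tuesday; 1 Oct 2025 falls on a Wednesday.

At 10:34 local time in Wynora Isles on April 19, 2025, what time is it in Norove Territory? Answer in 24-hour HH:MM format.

1 November 2024 is a Friday, so the first Sunday is November 3 and the third is November 17.
1 March 2025 is a Saturday, so the first Sunday is March 2.
April 19, 2025 is outside the daylight-saving period (17 November 2024 – 2 March 2025), so Wynora Isles is on standard time, UTC+10:00.
10:34 Wynora Isles − 10h = 00:34 UTC.
1 April 2025 is a Tuesday, so Fridays fall on 4, 11, 18, 25; the last is April 25.
1 October 2025 is a Wednesday, so the first Sunday is October 5 and the third is October 19.
At the standard offset (UTC+02:00), 00:34 UTC + 2h = 02:34 Norove Territory standard time.
The standard-time date in Norove Territory, April 19, 2025, is outside the daylight-saving period (25 April – 19 October), so Norove Territory is on standard time, UTC+02:00.
00:34 UTC + 2h = 02:34 Norove Territory.

02:34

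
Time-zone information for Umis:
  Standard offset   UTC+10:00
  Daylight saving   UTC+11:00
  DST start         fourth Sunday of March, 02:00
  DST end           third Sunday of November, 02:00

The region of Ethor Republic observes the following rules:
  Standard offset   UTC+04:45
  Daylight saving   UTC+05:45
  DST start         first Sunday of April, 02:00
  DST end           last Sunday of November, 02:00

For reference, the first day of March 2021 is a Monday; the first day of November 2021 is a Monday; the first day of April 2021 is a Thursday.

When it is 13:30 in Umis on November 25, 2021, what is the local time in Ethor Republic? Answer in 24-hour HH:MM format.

09:15

1 March 2021 is a Monday, so the first Sunday is March 7 and the fourth is March 28.
1 November 2021 is a Monday, so the first Sunday is November 7 and the third is November 21.
Daylight saving runs 28 March – 21 November; November 25, 2021 is outside that window, so Umis is on standard time at UTC+10:00.
13:30 Umis − 10h = 03:30 UTC.
1 April 2021 is a Thursday, so the first Sunday is April 4.
1 November 2021 is a Monday, so Sundays fall on 7, 14, 21, 28; the last is November 28.
At the standard offset (UTC+04:45), 03:30 UTC + 4h45m = 08:15 Ethor Republic standard time.
The standard-time date in Ethor Republic, November 25, 2021, lies within the daylight-saving period (4 April – 28 November), so Ethor Republic is on daylight time, UTC+05:45.
03:30 UTC + 5h45m = 09:15 Ethor Republic.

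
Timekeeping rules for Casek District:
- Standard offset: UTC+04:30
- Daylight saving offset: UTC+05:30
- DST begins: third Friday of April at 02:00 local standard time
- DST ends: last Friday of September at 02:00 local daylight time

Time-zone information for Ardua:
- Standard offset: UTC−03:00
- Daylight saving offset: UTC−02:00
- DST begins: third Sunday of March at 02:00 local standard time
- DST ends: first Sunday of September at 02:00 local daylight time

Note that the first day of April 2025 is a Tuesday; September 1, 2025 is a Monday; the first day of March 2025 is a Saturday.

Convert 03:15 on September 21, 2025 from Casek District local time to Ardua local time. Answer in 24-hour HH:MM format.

1 April 2025 is a Tuesday, so the first Friday is April 4 and the third is April 18.
1 September 2025 is a Monday, so Fridays fall on 5, 12, 19, 26; the last is September 26.
September 21, 2025 lies within the daylight-saving period (18 April – 26 September), so Casek District is on daylight time, UTC+05:30.
03:15 Casek District − 5h30m = 21:45 UTC (rolling into the previous day, 20 September 2025).
1 March 2025 is a Saturday, so the first Sunday is March 2 and the third is March 16.
1 September 2025 is a Monday, so the first Sunday is September 7.
At the standard offset (UTC−03:00), 21:45 UTC − 3h = 18:45 Ardua standard time.
Daylight saving runs 16 March – 7 September; the standard-time date in Ardua, September 20, 2025, is outside that window, so Ardua is on standard time at UTC−03:00.
21:45 UTC − 3h = 18:45 Ardua.

18:45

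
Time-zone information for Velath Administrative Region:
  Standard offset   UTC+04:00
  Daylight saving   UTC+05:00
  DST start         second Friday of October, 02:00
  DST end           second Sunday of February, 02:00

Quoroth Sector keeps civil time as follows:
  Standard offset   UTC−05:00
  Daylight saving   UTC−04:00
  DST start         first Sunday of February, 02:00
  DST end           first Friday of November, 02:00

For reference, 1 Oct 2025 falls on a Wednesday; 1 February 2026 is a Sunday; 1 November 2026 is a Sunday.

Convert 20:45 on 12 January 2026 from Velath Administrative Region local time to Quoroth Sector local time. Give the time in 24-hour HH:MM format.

10:45

1 October 2025 is a Wednesday, so the first Friday is October 3 and the second is October 10.
1 February 2026 is a Sunday, so the first Sunday is February 1 and the second is February 8.
Daylight saving runs 10 October 2025 – 8 February 2026; 12 January 2026 is inside that window, so Velath Administrative Region is at UTC+05:00.
20:45 Velath Administrative Region − 5h = 15:45 UTC.
1 February 2026 is a Sunday, so the first Sunday is February 1.
1 November 2026 is a Sunday, so the first Friday is November 6.
At the standard offset (UTC−05:00), 15:45 UTC − 5h = 10:45 Quoroth Sector standard time.
The standard-time date in Quoroth Sector, 12 January 2026, does not fall between 1 February and 6 November, so daylight saving is not in effect and Quoroth Sector is at UTC−05:00.
15:45 UTC − 5h = 10:45 Quoroth Sector.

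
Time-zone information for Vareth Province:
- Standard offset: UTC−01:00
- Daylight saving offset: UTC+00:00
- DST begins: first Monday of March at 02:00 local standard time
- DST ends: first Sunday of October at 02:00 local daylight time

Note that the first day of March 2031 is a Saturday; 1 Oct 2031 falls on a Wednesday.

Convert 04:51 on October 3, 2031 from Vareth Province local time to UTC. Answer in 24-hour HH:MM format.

1 March 2031 is a Saturday, so the first Monday is March 3.
1 October 2031 is a Wednesday, so the first Sunday is October 5.
October 3, 2031 falls between 3 March and 5 October, so daylight saving is in effect and Vareth Province is at UTC+00:00.
04:51 local − 0h = 04:51 UTC.

04:51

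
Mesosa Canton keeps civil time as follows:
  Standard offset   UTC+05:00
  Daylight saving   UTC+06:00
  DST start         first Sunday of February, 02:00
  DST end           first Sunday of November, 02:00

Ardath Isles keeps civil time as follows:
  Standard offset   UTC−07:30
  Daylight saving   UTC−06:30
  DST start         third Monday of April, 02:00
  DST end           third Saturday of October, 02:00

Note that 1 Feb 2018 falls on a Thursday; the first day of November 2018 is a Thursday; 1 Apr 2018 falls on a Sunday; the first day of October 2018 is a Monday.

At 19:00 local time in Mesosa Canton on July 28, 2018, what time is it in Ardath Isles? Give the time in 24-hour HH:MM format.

06:30

1 February 2018 is a Thursday, so the first Sunday is February 4.
1 November 2018 is a Thursday, so the first Sunday is November 4.
July 28, 2018 lies within the daylight-saving period (4 February – 4 November), so Mesosa Canton is on daylight time, UTC+06:00.
19:00 Mesosa Canton − 6h = 13:00 UTC.
1 April 2018 is a Sunday, so the first Monday is April 2 and the third is April 16.
1 October 2018 is a Monday, so the first Saturday is October 6 and the third is October 20.
At the standard offset (UTC−07:30), 13:00 UTC − 7h30m = 05:30 Ardath Isles standard time.
The standard-time date in Ardath Isles, July 28, 2018, falls between 16 April and 20 October, so daylight saving is in effect and Ardath Isles is at UTC−06:30.
13:00 UTC − 6h30m = 06:30 Ardath Isles.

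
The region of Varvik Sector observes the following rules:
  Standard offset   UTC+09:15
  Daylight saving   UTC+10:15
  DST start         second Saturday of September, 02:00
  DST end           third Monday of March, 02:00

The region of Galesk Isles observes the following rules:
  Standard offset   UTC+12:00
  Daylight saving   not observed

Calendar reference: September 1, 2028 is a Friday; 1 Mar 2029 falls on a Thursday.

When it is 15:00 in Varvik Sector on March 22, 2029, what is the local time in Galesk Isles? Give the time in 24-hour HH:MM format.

1 September 2028 is a Friday, so the first Saturday is September 2 and the second is September 9.
1 March 2029 is a Thursday, so the first Monday is March 5 and the third is March 19.
Daylight saving runs 9 September 2028 – 19 March 2029; March 22, 2029 is outside that window, so Varvik Sector is on standard time at UTC+09:15.
15:00 Varvik Sector − 9h15m = 05:45 UTC.
Galesk Isles stays on UTC+12:00 all year.
05:45 UTC + 12h = 17:45 Galesk Isles.

17:45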